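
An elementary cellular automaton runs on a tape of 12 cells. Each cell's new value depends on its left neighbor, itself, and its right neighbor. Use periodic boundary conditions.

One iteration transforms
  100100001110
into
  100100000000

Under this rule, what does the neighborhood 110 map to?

0

At position 10 the neighborhood is 110; the next row has 0 there.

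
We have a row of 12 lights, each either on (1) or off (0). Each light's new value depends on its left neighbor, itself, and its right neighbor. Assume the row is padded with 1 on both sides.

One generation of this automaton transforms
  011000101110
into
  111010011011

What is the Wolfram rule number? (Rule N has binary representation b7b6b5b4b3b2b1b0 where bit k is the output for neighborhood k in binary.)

105

position 9: 111 → 0  (bit 7 = 0)
position 2: 110 → 1  (bit 6 = 1)
position 0: 101 → 1  (bit 5 = 1)
position 3: 100 → 0  (bit 4 = 0)
position 1: 011 → 1  (bit 3 = 1)
position 6: 010 → 0  (bit 2 = 0)
position 5: 001 → 0  (bit 1 = 0)
position 4: 000 → 1  (bit 0 = 1)
bits b7..b0 = 01101001 = 105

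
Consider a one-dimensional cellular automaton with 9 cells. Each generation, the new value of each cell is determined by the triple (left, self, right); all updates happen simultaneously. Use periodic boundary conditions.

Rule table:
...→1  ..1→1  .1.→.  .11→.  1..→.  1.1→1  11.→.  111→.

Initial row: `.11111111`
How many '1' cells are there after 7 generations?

1

1........
..1111111
.1.......
1..111111
..1......
11..11111
...1.....
count of 1: 1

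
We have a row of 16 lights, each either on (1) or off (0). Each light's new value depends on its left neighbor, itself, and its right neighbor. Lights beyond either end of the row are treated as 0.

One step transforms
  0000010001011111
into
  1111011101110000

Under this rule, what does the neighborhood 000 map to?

1

At position 0 the neighborhood is 000; the next row has 1 there.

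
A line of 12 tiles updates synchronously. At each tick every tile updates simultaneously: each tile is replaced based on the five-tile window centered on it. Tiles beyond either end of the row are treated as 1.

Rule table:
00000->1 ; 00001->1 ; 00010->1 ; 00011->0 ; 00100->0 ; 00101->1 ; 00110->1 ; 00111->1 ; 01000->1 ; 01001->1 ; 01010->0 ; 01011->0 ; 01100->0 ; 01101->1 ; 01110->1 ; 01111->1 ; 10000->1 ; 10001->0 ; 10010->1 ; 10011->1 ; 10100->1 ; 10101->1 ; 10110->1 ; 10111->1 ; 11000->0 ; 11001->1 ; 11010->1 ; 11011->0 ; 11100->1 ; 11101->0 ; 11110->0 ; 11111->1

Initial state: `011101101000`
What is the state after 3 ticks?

110111000111

tick 1: 011001111100
tick 2: 010111110111
tick 3: 110111000111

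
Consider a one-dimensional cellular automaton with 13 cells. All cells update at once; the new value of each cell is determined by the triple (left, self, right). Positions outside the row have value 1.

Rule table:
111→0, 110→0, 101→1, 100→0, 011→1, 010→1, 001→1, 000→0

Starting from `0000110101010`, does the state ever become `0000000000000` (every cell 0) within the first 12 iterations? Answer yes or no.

no

iteration 1: 0001101111111
iteration 2: 0011011000000
iteration 3: 0110110000001
iteration 4: 1101100000011
iteration 5: 0011000000110
iteration 6: 0110000001101
iteration 7: 1100000011011
iteration 8: 0000000110110
iteration 9: 0000001101101
iteration 10: 0000011011011
iteration 11: 0000110110110
iteration 12: 0001101101101
iteration 12 is 0001101101101, still not uniform 0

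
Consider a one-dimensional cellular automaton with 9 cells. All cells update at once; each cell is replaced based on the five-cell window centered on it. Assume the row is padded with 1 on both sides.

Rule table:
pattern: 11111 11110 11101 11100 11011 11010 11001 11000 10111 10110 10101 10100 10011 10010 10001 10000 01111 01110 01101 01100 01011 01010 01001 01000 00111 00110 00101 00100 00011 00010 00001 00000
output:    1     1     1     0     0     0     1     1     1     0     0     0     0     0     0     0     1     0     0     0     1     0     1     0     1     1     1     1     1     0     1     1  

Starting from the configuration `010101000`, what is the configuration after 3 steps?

101111111

000000001
101111111
101111111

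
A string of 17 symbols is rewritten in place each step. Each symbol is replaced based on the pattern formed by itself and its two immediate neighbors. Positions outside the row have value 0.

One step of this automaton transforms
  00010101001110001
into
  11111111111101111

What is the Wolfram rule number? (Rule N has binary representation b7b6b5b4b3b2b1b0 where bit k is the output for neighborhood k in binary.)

position 11: 111 → 1  (bit 7 = 1)
position 12: 110 → 0  (bit 6 = 0)
position 4: 101 → 1  (bit 5 = 1)
position 8: 100 → 1  (bit 4 = 1)
position 10: 011 → 1  (bit 3 = 1)
position 3: 010 → 1  (bit 2 = 1)
position 2: 001 → 1  (bit 1 = 1)
position 0: 000 → 1  (bit 0 = 1)
bits b7..b0 = 10111111 = 191

191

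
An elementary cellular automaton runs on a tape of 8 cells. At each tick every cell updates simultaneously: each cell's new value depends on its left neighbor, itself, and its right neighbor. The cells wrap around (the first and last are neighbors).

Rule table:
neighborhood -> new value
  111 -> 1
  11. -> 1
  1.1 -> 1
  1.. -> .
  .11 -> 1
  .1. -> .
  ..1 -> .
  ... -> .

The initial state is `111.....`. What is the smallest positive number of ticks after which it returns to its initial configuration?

1

tick 1: 111.....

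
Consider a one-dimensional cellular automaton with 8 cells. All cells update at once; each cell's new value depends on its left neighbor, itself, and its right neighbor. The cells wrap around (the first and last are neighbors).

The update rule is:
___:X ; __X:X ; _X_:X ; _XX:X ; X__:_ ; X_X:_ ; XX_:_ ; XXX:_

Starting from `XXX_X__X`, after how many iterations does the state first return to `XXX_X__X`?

8

iteration 1: ____X_XX
iteration 2: _XXXX_X_
iteration 3: XX____X_
iteration 4: X__XXXX_
iteration 5: X_XX____
iteration 6: X_X__XXX
iteration 7: __X_XX__
iteration 8: XXX_X__X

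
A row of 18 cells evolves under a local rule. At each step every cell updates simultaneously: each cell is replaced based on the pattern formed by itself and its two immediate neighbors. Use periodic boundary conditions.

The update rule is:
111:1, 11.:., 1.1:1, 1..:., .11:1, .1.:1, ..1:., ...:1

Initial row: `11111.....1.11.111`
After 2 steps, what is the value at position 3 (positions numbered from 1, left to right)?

1111..111.111.1111
111...11.111.11111
position 3 holds 1

1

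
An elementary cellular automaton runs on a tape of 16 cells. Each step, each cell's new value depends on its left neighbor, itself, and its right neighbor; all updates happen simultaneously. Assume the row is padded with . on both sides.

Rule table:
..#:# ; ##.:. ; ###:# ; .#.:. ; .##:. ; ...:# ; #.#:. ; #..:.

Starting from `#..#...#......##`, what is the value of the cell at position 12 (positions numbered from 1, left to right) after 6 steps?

..#..##..#####..
##..#...#.###..#
...#..##...#..#.
###..#...##..#..
.#..#..##...#..#
#..#..#...##..#.
position 12 holds #

#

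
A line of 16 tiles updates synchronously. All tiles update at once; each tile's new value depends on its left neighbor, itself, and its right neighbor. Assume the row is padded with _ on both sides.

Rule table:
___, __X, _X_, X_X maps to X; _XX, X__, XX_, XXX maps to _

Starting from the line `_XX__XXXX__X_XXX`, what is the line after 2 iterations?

iteration 1: X___X_____XXX___
iteration 2: X_XXX_XXXX____XX

X_XXX_XXXX____XX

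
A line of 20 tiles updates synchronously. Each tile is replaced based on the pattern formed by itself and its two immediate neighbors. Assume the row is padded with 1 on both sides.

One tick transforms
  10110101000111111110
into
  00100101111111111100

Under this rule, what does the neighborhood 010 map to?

At position 5 the neighborhood is 010; the next row has 1 there.

1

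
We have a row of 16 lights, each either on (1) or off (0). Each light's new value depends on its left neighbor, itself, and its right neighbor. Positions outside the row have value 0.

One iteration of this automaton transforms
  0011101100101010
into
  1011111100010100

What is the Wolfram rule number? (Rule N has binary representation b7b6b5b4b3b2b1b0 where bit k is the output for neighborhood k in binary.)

233

position 3: 111 → 1  (bit 7 = 1)
position 4: 110 → 1  (bit 6 = 1)
position 5: 101 → 1  (bit 5 = 1)
position 8: 100 → 0  (bit 4 = 0)
position 2: 011 → 1  (bit 3 = 1)
position 10: 010 → 0  (bit 2 = 0)
position 1: 001 → 0  (bit 1 = 0)
position 0: 000 → 1  (bit 0 = 1)
bits b7..b0 = 11101001 = 233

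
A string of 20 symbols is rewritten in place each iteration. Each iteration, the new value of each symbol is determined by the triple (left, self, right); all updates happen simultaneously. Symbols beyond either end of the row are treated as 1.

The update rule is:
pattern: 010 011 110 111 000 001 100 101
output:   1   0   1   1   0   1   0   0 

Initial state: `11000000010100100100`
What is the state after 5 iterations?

11000000110101101101
11000001010100100100
11000011010101101101
11000101010100100100
11001101010101101101

11001101010101101101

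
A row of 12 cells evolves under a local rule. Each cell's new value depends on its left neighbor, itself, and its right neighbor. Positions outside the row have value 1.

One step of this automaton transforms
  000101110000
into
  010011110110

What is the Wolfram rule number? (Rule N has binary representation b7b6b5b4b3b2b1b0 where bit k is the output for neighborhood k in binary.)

position 6: 111 → 1  (bit 7 = 1)
position 7: 110 → 1  (bit 6 = 1)
position 4: 101 → 1  (bit 5 = 1)
position 0: 100 → 0  (bit 4 = 0)
position 5: 011 → 1  (bit 3 = 1)
position 3: 010 → 0  (bit 2 = 0)
position 2: 001 → 0  (bit 1 = 0)
position 1: 000 → 1  (bit 0 = 1)
bits b7..b0 = 11101001 = 233

233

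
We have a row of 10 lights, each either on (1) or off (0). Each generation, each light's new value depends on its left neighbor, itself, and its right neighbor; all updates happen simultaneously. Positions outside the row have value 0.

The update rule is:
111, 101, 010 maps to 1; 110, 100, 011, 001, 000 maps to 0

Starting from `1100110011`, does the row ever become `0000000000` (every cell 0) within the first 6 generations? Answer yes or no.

0000000000
all cells are 0 at generation 1

yes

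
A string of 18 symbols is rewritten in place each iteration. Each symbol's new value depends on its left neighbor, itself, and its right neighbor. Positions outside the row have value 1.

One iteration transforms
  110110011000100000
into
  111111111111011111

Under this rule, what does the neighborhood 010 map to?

0

At position 12 the neighborhood is 010; the next row has 0 there.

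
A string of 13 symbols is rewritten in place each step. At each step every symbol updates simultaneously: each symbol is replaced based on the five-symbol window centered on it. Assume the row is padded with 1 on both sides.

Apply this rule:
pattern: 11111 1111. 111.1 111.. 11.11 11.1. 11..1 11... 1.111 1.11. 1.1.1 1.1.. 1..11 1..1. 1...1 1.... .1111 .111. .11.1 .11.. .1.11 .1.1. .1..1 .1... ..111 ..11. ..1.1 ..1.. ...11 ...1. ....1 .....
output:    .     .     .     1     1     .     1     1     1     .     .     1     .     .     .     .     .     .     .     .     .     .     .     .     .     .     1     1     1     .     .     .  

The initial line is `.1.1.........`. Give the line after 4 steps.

step 1: ...1........1
step 2: 1..1.......1.
step 3: 11.1.......1.
step 4: ...1.......1.

...1.......1.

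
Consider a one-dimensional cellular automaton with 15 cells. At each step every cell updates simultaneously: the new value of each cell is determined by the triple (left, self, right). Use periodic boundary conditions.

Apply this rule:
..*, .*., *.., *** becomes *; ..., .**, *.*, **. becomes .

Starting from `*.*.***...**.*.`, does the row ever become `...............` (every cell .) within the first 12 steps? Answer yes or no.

step 1: *.*..*.*.*...*.
step 2: *.****.*.**.**.
step 3: *..**..*.......
step 4: ***..****.....*
step 5: **.**.**.*...*.
step 6: .........**.**.
step 7: ........*.....*
step 8: *......***...**
step 9: .*....*.*.*.*.*
step 10: .**..**.*.*.*.*
step 11: ...**...*.*.*.*
step 12: *.*..*.**.*.*.*
step 12 is *.*..*.**.*.*.*, still not uniform .

no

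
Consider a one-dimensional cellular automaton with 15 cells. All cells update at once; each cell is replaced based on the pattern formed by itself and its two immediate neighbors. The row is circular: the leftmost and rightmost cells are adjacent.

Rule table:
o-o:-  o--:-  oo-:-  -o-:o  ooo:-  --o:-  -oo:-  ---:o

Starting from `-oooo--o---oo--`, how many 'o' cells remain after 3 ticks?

-------o-o----o
-ooooo-o-o-oo-o
-------o-o----o
count of o: 3

3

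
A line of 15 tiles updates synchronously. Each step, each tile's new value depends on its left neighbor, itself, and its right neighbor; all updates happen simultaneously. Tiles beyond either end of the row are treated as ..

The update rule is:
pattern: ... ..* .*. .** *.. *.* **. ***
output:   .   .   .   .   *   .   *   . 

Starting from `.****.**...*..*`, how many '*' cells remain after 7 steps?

3

step 1: ....*..**...*..
step 2: .....*..**...*.
step 3: ......*..**...*
step 4: .......*..**...
step 5: ........*..**..
step 6: .........*..**.
step 7: ..........*..**
count of *: 3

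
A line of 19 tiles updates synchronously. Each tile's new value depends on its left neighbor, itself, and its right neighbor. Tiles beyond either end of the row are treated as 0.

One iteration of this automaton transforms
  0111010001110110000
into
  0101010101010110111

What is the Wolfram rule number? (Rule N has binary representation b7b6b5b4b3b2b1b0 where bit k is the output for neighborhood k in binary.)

77

position 2: 111 → 0  (bit 7 = 0)
position 3: 110 → 1  (bit 6 = 1)
position 4: 101 → 0  (bit 5 = 0)
position 6: 100 → 0  (bit 4 = 0)
position 1: 011 → 1  (bit 3 = 1)
position 5: 010 → 1  (bit 2 = 1)
position 0: 001 → 0  (bit 1 = 0)
position 7: 000 → 1  (bit 0 = 1)
bits b7..b0 = 01001101 = 77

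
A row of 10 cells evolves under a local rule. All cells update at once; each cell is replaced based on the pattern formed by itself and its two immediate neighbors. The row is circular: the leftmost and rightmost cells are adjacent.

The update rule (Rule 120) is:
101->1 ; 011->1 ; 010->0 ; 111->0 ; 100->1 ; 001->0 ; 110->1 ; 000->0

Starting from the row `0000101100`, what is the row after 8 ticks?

tick 1: 0000011110
tick 2: 0000010011
tick 3: 1000001011
tick 4: 1100000110
tick 5: 1110000111
tick 6: 0011000100
tick 7: 0011100010
tick 8: 0010110001

0010110001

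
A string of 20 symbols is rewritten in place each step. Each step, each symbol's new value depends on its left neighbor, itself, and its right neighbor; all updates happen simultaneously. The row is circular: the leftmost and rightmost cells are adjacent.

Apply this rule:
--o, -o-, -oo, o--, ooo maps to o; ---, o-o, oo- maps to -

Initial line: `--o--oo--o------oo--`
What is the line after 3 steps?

-ooooo-oooo----oo-o-
ooooo--ooo-o--oo--oo
oooo-oooo--oooo-oooo

oooo-oooo--oooo-oooo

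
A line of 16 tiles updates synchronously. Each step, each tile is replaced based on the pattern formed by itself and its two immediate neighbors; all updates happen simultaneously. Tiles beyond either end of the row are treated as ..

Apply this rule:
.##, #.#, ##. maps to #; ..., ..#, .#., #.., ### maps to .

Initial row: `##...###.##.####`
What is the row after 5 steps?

##....##........

step 1: ##...#.######..#
step 2: ##....##....#...
step 3: ##....##........
step 4: ##....##........  (fixed point — unchanged through step 5)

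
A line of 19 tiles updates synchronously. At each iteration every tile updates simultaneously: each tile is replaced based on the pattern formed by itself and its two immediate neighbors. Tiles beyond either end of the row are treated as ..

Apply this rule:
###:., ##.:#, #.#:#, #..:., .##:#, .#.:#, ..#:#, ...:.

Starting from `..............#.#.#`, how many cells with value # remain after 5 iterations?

8

iteration 1: .............######
iteration 2: ............##....#
iteration 3: ...........###...##
iteration 4: ..........##.#..###
iteration 5: .........#####.##.#
count of #: 8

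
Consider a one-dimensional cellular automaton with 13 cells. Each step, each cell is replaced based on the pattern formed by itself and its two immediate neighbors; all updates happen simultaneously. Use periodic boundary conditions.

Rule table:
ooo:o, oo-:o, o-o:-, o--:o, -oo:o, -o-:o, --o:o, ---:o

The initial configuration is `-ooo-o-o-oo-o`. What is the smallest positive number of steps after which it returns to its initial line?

1

-ooo-o-o-oo-o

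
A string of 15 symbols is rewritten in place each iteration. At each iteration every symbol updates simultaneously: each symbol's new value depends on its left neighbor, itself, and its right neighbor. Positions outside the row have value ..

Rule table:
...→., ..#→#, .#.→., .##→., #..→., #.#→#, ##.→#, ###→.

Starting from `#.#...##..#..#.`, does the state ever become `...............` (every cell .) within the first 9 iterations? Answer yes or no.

.#...#.#.#..#..
#...#.#.#..#...
...#.#.#..#....
..#.#.#..#.....
.#.#.#..#......
#.#.#..#.......
.#.#..#........
#.#..#.........
.#..#..........
iteration 9 is .#..#.........., still not uniform .

no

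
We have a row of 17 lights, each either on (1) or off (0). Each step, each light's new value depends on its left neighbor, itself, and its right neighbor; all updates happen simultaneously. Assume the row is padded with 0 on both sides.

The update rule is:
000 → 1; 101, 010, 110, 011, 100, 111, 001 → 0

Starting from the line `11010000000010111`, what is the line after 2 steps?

11110000000011111

00000111111000000
11110000000011111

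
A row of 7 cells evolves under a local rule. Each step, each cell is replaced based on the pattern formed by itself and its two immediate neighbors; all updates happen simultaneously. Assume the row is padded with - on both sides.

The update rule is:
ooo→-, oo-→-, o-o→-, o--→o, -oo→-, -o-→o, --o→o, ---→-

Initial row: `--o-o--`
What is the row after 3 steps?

oo---oo

-oo-oo-
o-----o
oo---oo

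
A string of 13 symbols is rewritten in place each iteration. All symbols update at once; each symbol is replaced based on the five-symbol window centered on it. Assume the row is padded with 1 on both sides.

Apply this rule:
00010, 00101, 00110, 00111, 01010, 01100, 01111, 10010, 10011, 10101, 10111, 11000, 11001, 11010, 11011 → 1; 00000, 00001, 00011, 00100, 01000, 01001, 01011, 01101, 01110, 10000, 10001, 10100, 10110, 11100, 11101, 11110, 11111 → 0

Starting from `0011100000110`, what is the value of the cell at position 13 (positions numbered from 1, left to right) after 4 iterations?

1

1110010000101
0001100001101
1001110001011
0111001011011
position 13 holds 1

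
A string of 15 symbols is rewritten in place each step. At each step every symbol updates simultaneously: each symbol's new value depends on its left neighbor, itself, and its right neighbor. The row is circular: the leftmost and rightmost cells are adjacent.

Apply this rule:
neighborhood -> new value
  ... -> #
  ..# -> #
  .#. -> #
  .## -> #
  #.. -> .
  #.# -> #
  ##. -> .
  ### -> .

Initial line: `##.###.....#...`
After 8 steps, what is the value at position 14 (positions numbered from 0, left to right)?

.

#.##...#####.##
.##..###....##.
##..##...####..
#..##..###....#
..##..##...####
.##..##..###...
##..##..##...##
...##..##..###.
position 14 holds .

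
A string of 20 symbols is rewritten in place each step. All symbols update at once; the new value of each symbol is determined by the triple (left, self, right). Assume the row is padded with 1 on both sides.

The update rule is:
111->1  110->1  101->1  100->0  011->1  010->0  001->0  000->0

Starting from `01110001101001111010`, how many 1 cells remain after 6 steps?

14

step 1: 11110001110001111101
step 2: 11110001110001111111
step 3: 11110001110001111111  (fixed point — unchanged through step 6)
count of 1: 14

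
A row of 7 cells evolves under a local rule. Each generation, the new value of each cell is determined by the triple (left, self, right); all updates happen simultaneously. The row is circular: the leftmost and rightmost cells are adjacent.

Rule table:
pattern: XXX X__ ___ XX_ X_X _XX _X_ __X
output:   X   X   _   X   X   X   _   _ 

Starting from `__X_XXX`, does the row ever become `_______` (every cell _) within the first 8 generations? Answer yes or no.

X__XXXX
XX_XXXX
XXXXXXX
XXXXXXX  (fixed point — unchanged through generation 8)
generation 8 is XXXXXXX, still not uniform _

no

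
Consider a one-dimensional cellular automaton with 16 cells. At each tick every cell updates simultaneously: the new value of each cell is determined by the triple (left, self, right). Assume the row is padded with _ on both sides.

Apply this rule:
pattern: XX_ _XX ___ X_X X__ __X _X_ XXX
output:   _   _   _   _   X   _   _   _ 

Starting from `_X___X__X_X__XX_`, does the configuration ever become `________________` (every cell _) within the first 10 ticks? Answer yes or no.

no

__X___X____X___X
___X___X____X___
____X___X____X__
_____X___X____X_
______X___X____X
_______X___X____
________X___X___
_________X___X__
__________X___X_
___________X___X
tick 10 is ___________X___X, still not uniform _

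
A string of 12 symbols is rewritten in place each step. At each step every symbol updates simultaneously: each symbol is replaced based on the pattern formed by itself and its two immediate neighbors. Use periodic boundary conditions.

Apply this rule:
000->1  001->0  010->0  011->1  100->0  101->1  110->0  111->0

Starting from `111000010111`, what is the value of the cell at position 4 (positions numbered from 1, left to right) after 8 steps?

0

step 1: 000011001100
step 2: 111010001001
step 3: 000100100001
step 4: 010000001100
step 5: 000111101001
step 6: 010100010000
step 7: 001001000111
step 8: 000000010100
position 4 holds 0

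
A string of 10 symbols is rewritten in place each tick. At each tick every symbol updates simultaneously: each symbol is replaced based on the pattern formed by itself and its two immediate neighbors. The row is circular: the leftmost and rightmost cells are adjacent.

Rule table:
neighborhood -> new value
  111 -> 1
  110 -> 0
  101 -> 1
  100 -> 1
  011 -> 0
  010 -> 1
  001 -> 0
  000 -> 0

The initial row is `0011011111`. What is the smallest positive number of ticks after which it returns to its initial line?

40

tick 1: 1000101110
tick 2: 1100110101
tick 3: 1010001110
tick 4: 1111000101
tick 5: 1110100110
tick 6: 0101110001
tick 7: 1110101001
tick 8: 1101111100
tick 9: 0010111010
tick 10: 0011010111
tick 11: 1000111010
tick 12: 1100010111
tick 13: 1010011011
tick 14: 0111000101
tick 15: 1010100111
tick 16: 0111110011
tick 17: 1011101000
tick 18: 1101011100
tick 19: 0011101010
tick 20: 0001011111
tick 21: 1001101110
tick 22: 1100010101
tick 23: 1010011110
tick 24: 1111001101
tick 25: 1110100010
tick 26: 0101110011
tick 27: 1110101000
tick 28: 0101111100
tick 29: 0110111010
tick 30: 0001010111
tick 31: 1001111010
tick 32: 1100110111
tick 33: 1010001011
tick 34: 0111001101
tick 35: 1010100011
tick 36: 0111110001
tick 37: 1011101001
tick 38: 0101011100
tick 39: 0111101010
tick 40: 0011011111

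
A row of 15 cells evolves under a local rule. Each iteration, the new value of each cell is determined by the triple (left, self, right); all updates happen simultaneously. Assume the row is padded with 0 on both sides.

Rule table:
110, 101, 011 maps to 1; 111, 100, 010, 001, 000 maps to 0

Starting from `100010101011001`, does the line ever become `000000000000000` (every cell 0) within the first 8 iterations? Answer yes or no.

000001010111000
000000101101000
000000011110000
000000010010000
000000000000000
all cells are 0 at iteration 5

yes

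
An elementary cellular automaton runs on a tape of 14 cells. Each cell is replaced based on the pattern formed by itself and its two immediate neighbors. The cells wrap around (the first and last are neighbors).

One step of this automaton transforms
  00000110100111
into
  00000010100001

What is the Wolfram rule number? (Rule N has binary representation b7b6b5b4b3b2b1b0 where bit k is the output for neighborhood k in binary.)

68

position 12: 111 → 0  (bit 7 = 0)
position 6: 110 → 1  (bit 6 = 1)
position 7: 101 → 0  (bit 5 = 0)
position 0: 100 → 0  (bit 4 = 0)
position 5: 011 → 0  (bit 3 = 0)
position 8: 010 → 1  (bit 2 = 1)
position 4: 001 → 0  (bit 1 = 0)
position 1: 000 → 0  (bit 0 = 0)
bits b7..b0 = 01000100 = 68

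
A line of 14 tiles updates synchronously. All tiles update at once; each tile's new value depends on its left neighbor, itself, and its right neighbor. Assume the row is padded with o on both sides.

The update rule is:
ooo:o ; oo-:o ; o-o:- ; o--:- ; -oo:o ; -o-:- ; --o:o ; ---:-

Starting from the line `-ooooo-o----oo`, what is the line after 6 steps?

-ooooo-----ooo
-ooooo----oooo
-ooooo---ooooo
-ooooo--oooooo
-ooooo-ooooooo
-ooooo-ooooooo

-ooooo-ooooooo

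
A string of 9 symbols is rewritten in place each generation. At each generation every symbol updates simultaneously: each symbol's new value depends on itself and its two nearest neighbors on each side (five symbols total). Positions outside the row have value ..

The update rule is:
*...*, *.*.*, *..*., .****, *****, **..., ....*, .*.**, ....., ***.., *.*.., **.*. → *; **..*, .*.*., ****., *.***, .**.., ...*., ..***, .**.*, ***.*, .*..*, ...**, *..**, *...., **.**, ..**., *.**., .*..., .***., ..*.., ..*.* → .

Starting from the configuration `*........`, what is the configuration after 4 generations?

******...

...******
**..***.*
.......**
******...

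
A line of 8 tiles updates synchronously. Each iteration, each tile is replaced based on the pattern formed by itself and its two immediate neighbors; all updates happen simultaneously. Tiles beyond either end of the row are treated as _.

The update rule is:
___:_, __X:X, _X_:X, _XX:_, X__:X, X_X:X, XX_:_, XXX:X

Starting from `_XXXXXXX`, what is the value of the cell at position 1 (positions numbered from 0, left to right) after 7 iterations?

X_XXXXX_
XX_XXX_X
__X_X_XX
_XXXXX__
X_XXX_X_
XX_X_XXX
__XXX_X_
position 1 holds _

_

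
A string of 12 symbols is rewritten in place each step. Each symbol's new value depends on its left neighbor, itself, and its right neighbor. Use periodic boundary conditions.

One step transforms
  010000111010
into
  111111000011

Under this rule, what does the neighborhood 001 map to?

At position 0 the neighborhood is 001; the next row has 1 there.

1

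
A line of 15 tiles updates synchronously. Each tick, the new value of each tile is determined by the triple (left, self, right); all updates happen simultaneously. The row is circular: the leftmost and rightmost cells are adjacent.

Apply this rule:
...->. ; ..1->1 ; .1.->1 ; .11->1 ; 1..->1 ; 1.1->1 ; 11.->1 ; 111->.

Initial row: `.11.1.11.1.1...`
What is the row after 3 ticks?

1111111111111..
1...........111
11.........11..

11.........11..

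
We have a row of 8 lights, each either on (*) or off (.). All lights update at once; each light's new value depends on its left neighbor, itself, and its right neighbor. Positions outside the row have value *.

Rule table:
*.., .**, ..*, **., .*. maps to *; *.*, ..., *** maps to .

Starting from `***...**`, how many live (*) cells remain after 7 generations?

..**.**.
****.**.
...*.**.
*.**.**.
*.**.**.  (fixed point — unchanged through generation 7)
count of *: 5

5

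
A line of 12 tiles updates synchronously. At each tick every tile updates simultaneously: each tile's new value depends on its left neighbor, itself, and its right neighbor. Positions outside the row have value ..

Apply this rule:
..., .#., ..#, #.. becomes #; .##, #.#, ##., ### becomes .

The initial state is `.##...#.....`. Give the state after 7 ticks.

#..#########
###.........
...#########
###.........  (repeats tick 2; period 2)
tick 7: ...#########

...#########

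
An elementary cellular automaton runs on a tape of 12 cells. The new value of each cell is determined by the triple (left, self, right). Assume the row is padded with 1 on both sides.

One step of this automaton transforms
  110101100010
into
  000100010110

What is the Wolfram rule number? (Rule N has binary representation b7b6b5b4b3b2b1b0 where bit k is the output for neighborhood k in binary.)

position 0: 111 → 0  (bit 7 = 0)
position 1: 110 → 0  (bit 6 = 0)
position 2: 101 → 0  (bit 5 = 0)
position 7: 100 → 1  (bit 4 = 1)
position 5: 011 → 0  (bit 3 = 0)
position 3: 010 → 1  (bit 2 = 1)
position 9: 001 → 1  (bit 1 = 1)
position 8: 000 → 0  (bit 0 = 0)
bits b7..b0 = 00010110 = 22

22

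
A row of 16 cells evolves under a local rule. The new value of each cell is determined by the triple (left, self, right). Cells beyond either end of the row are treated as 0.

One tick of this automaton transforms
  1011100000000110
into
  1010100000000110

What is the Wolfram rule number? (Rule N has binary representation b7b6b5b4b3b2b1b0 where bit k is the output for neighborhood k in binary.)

76

position 3: 111 → 0  (bit 7 = 0)
position 4: 110 → 1  (bit 6 = 1)
position 1: 101 → 0  (bit 5 = 0)
position 5: 100 → 0  (bit 4 = 0)
position 2: 011 → 1  (bit 3 = 1)
position 0: 010 → 1  (bit 2 = 1)
position 12: 001 → 0  (bit 1 = 0)
position 6: 000 → 0  (bit 0 = 0)
bits b7..b0 = 01001100 = 76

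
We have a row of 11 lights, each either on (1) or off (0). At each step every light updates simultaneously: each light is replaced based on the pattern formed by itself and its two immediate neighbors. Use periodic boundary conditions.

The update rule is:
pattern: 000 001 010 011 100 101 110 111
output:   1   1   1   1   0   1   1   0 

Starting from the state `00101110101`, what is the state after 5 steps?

00000000111

step 1: 01111011111
step 2: 11001110001
step 3: 01011010111
step 4: 11111111101
step 5: 00000000111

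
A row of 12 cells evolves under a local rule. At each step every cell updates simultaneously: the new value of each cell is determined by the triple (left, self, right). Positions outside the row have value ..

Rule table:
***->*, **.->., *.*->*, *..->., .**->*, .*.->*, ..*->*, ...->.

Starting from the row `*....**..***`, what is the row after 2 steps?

*...**..***.
*..**..***..

*..**..***..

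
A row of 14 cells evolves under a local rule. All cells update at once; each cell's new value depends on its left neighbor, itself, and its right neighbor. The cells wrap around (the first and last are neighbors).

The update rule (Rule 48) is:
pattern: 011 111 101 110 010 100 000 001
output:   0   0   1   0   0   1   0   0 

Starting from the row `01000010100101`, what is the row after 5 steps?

10100001010010
01010000101001
10101000010100
01010100001010
00101010000101

00101010000101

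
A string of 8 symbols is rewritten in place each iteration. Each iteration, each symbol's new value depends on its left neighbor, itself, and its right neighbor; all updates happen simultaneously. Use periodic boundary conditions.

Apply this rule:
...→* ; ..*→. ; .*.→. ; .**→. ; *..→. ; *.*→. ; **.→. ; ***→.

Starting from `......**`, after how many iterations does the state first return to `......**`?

2

.****...
......**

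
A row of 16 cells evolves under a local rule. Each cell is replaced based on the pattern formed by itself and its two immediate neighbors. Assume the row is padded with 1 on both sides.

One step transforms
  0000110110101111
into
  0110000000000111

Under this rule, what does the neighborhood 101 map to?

0

At position 6 the neighborhood is 101; the next row has 0 there.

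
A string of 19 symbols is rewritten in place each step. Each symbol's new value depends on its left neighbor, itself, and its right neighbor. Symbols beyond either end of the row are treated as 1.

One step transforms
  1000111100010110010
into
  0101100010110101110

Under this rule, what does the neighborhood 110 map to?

At position 0 the neighborhood is 110; the next row has 0 there.

0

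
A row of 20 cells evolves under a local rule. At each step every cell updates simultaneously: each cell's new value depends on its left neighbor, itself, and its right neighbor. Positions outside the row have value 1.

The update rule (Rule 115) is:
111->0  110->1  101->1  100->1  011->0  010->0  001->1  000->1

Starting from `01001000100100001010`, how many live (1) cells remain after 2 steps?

11

10110111011011110101
11011001101100011010
count of 1: 11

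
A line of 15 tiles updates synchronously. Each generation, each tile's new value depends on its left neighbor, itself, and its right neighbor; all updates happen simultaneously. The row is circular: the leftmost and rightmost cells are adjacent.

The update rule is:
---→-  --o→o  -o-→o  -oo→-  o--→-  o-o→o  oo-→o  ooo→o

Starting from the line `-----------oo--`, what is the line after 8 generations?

----------o-o--
---------oooo--
--------o-ooo--
-------ooo-oo--
------o-ooo-o--
-----ooo-oooo--
----o-ooo-ooo--
---ooo-ooo-oo--

---ooo-ooo-oo--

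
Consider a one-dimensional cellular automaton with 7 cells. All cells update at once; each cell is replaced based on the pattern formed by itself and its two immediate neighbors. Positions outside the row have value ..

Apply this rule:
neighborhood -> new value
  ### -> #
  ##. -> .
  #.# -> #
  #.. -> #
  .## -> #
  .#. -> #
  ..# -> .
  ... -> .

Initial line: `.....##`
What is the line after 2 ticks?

.....##

tick 1: .....#.
tick 2: .....##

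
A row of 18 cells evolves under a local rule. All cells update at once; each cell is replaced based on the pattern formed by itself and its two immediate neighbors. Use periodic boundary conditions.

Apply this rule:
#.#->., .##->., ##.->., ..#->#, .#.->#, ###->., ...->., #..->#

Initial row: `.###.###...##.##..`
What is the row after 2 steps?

##.....##.##...##.

#.......#.#.....#.
##.....##.##...##.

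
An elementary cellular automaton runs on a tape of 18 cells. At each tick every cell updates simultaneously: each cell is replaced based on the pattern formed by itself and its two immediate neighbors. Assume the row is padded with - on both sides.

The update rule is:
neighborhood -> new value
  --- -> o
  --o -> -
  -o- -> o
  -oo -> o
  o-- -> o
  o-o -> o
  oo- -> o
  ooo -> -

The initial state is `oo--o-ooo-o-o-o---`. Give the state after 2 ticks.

o-ooo-ooo--------o

ooo-ooo-oooooooooo
o-ooo-ooo--------o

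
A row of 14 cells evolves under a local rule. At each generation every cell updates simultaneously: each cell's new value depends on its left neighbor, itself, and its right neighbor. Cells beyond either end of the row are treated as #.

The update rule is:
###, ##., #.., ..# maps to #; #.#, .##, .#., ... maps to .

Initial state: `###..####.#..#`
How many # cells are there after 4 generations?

#####.###..##.
#####..####.#.
#######.###...
#######..###.#
count of #: 11

11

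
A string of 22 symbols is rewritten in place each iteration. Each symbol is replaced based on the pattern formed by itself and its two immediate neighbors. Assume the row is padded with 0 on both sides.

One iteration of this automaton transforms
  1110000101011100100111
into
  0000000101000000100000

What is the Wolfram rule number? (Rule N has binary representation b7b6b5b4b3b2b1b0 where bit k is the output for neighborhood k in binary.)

position 1: 111 → 0  (bit 7 = 0)
position 2: 110 → 0  (bit 6 = 0)
position 8: 101 → 0  (bit 5 = 0)
position 3: 100 → 0  (bit 4 = 0)
position 0: 011 → 0  (bit 3 = 0)
position 7: 010 → 1  (bit 2 = 1)
position 6: 001 → 0  (bit 1 = 0)
position 4: 000 → 0  (bit 0 = 0)
bits b7..b0 = 00000100 = 4

4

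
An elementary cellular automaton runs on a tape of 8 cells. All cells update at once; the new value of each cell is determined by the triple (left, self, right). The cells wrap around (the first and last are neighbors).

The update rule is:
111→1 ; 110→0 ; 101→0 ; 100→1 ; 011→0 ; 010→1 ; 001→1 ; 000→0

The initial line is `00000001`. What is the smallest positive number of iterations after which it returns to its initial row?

4

iteration 1: 10000011
iteration 2: 01000101
iteration 3: 01101101
iteration 4: 00000001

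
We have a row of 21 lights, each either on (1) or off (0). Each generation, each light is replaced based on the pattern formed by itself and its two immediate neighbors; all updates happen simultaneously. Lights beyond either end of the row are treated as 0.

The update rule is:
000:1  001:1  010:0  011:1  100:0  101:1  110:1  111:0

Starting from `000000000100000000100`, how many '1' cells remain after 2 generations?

6

111111111001111111001
100000001011000001010
count of 1: 6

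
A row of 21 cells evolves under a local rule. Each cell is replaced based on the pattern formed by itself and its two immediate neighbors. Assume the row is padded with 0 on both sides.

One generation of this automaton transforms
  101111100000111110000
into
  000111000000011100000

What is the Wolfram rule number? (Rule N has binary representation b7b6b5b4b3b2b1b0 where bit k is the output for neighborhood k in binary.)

128

position 3: 111 → 1  (bit 7 = 1)
position 6: 110 → 0  (bit 6 = 0)
position 1: 101 → 0  (bit 5 = 0)
position 7: 100 → 0  (bit 4 = 0)
position 2: 011 → 0  (bit 3 = 0)
position 0: 010 → 0  (bit 2 = 0)
position 11: 001 → 0  (bit 1 = 0)
position 8: 000 → 0  (bit 0 = 0)
bits b7..b0 = 10000000 = 128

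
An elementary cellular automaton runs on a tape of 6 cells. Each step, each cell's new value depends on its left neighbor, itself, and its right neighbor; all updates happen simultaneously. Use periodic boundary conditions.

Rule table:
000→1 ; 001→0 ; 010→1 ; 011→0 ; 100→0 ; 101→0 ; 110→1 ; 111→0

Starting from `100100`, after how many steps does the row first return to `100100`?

100100

1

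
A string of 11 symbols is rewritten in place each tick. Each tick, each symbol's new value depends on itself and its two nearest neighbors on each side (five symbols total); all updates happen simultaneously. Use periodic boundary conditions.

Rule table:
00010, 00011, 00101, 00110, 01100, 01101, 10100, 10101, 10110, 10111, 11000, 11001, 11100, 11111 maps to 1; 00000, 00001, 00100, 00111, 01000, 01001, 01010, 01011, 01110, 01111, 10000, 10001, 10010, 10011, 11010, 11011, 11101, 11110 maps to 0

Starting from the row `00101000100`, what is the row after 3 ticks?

01101001000
11101000000
00001000001

00001000001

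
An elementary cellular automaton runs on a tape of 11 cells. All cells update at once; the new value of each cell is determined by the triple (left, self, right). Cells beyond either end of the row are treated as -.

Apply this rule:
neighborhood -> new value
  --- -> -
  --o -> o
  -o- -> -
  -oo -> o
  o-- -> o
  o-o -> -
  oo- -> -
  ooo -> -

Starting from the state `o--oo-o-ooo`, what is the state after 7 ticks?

tick 1: -ooo----o--
tick 2: oo--o--o-o-
tick 3: o-oo-oo---o
tick 4: --o--o-o-o-
tick 5: -o-oo-----o
tick 6: o--o-o---o-
tick 7: -oo---o-o-o

-oo---o-o-o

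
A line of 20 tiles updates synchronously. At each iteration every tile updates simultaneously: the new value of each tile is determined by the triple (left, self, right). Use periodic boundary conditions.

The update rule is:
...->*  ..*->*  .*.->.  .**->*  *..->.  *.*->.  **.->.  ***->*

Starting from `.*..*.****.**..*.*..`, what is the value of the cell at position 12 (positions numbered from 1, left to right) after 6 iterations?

.

iteration 1: *..*..***..*..*....*
iteration 2: ..*..***..*..*..****
iteration 3: .*..***..*..*..****.
iteration 4: *..***..*..*..****..
iteration 5: ..***..*..*..****..*
iteration 6: .***..*..*..****..*.
position 12 holds .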